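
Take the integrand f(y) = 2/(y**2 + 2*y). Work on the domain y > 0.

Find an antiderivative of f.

The denominator factors as y*(y + 2); partial fractions split f into directly integrable pieces: -1/(y + 2) + 1/y.
Check: d/dy[log(y) - log(y + 2)] = 2/(y**2 + 2*y) = f(y).

An antiderivative is F(y) = log(y) - log(y + 2).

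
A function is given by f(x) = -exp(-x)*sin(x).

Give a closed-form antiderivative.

Check any antiderivative F(x) by computing F'(x) and comparing it with f(x).
Check: d/dx[exp(-x)*sin(x)/2 + exp(-x)*cos(x)/2] = -exp(-x)*sin(x) = f(x).

An antiderivative is F(x) = exp(-x)*sin(x)/2 + exp(-x)*cos(x)/2.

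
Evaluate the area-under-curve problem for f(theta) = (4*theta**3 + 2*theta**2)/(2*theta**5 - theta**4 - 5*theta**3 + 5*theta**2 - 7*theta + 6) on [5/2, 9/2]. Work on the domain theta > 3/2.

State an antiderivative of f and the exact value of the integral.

Antiderivative: F(theta) = 144*log(theta - 3/2)/91 - log(theta - 1) - 8*log(theta + 2)/35 - 23*log(theta**2 + 1)/130 + 11*atan(theta)/65; value = -log(7/2) - 23*log(85/4)/130 - 8*log(13/2)/35 - 11*atan(5/2)/65 + 11*atan(9/2)/65 + 8*log(9/2)/35 + 23*log(29/4)/130 + log(3/2) + 144*log(3)/91

Factor the denominator ((theta - 1)*(theta + 2)*(2*theta - 3)*(theta**2 + 1)) and decompose: f = -(23*theta - 11)/(65*(theta**2 + 1)) + 288/(91*(2*theta - 3)) - 8/(35*(theta + 2)) - 1/(theta - 1); each piece integrates to a log, atan, or power term.
F(theta) = 144*log(theta - 3/2)/91 - log(theta - 1) - 8*log(theta + 2)/35 - 23*log(theta**2 + 1)/130 + 11*atan(theta)/65 is an antiderivative of f.
Check: d/dtheta[144*log(theta - 3/2)/91 - log(theta - 1) - 8*log(theta + 2)/35 - 23*log(theta**2 + 1)/130 + 11*atan(theta)/65] = (4*theta**3 + 2*theta**2)/(2*theta**5 - theta**4 - 5*theta**3 + 5*theta**2 - 7*theta + 6) = f(theta).
F(9/2) = -log(7/2) - 23*log(85/4)/130 - 8*log(13/2)/35 + 11*atan(9/2)/65 + 144*log(3)/91; F(5/2) = -log(3/2) - 23*log(29/4)/130 - 8*log(9/2)/35 + 11*atan(5/2)/65.
Integral = F(9/2) - F(5/2) = -log(7/2) - 23*log(85/4)/130 - 8*log(13/2)/35 - 11*atan(5/2)/65 + 11*atan(9/2)/65 + 8*log(9/2)/35 + 23*log(29/4)/130 + log(3/2) + 144*log(3)/91.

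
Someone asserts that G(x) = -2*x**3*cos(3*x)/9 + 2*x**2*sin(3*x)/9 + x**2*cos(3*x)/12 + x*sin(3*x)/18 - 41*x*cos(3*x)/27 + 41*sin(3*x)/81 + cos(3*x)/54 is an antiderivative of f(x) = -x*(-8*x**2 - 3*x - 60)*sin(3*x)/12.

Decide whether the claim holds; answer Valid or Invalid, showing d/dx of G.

Invalid: d/dx[G] - f = -x**2*sin(3*x)/2 + x*cos(3*x)/3, which is not 0.

d/dx[G] = 2*x**3*sin(3*x)/3 - x**2*sin(3*x)/4 + 5*x*sin(3*x) + x*cos(3*x)/3
d/dx[G] - f(x) = -x**2*sin(3*x)/2 + x*cos(3*x)/3 != 0.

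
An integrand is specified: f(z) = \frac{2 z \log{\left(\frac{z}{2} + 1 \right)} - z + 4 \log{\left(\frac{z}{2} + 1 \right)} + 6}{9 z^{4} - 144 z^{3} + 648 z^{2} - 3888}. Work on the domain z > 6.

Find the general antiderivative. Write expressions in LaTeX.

f has the shape u'v + uv' for u = - \frac{1}{9 \left(z - 6\right)^{2}} and v = \log{\left(\frac{z}{2} + 1 \right)} — it is the derivative of the product u*v.
Check: d/dz[- \frac{\log{\left(\frac{z}{2} + 1 \right)}}{9 \left(z - 6\right)^{2}}] = \frac{2 z \log{\left(\frac{z}{2} + 1 \right)} - z + 4 \log{\left(\frac{z}{2} + 1 \right)} + 6}{9 z^{4} - 144 z^{3} + 648 z^{2} - 3888} = f(z).

F(z) = - \frac{\log{\left(\frac{z}{2} + 1 \right)}}{9 \left(z - 6\right)^{2}} + C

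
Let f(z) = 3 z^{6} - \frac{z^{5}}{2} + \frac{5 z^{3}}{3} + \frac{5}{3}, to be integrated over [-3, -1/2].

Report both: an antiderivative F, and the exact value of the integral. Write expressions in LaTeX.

Antiderivative: F(z) = \frac{3 z^{7}}{7} - \frac{z^{6}}{12} + \frac{5 z^{4}}{12} + \frac{5 z}{3}; value = \frac{1735505}{1792}

The integrand splits into summands that can be handled one at a time.
F(z) = \frac{3 z^{7}}{7} - \frac{z^{6}}{12} + \frac{5 z^{4}}{12} + \frac{5 z}{3} is an antiderivative of f.
Check: d/dz[\frac{3 z^{7}}{7} - \frac{z^{6}}{12} + \frac{5 z^{4}}{12} + \frac{5 z}{3}] = 3 z^{6} - \frac{z^{5}}{2} + \frac{5 z^{3}}{3} + \frac{5}{3} = f(z).
F(-1/2) = - \frac{1455}{1792}; F(-3) = - \frac{6785}{7}.
Integral = F(-1/2) - F(-3) = \frac{1735505}{1792}.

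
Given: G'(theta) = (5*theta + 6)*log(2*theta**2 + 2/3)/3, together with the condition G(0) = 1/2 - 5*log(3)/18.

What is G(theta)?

Differentiate the proposed G(theta) back; it has to land on the given G'(theta).
A general antiderivative is -5*theta**2/6 - 4*theta + (5*theta**2/6 + 2*theta)*log(2*theta**2 + 2/3) + 5*log(theta**2 + 1/3)/18 + 4*sqrt(3)*atan(sqrt(3)*theta)/3 + C.
The condition gives C = 1/2 - 5*log(3)/18 - (-5*log(3)/18) = 1/2.
So G(theta) = (-15*theta**2 + 3*theta*(5*theta + 12)*log(2*theta**2 + 2/3) - 72*theta + 5*log(theta**2 + 1/3) + 24*sqrt(3)*atan(sqrt(3)*theta) + 9)/18.
Check: d/dtheta[(-15*theta**2 + 3*theta*(5*theta + 12)*log(2*theta**2 + 2/3) - 72*theta + 5*log(theta**2 + 1/3) + 24*sqrt(3)*atan(sqrt(3)*theta) + 9)/18] = 5*theta*log(theta**2 + 1/3)/3 + 5*theta*log(2)/3 + 2*log(theta**2 + 1/3) + 2*log(2), which equals G'(theta).

G(theta) = (-15*theta**2 + 3*theta*(5*theta + 12)*log(2*theta**2 + 2/3) - 72*theta + 5*log(theta**2 + 1/3) + 24*sqrt(3)*atan(sqrt(3)*theta) + 9)/18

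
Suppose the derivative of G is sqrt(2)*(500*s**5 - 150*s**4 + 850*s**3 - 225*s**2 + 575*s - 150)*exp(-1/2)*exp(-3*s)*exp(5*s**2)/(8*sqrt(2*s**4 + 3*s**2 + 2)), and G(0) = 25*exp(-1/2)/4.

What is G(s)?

G'(s) has the shape u'v + uv' for u = 25*sqrt(s**4 + 3*s**2/2 + 1)/4 and v = exp(5*s**2 - 3*s - 1/2) — it is the derivative of the product u*v.
A general antiderivative is 25*sqrt(s**4 + 3*s**2/2 + 1)*exp(5*s**2 - 3*s - 1/2)/4 + C.
The condition gives C = 25*exp(-1/2)/4 - (25*exp(-1/2)/4) = 0.
So G(s) = 25*sqrt(s**4 + 3*s**2/2 + 1)*exp(-1/2)*exp(-3*s)*exp(5*s**2)/4.
Check: d/ds[25*sqrt(s**4 + 3*s**2/2 + 1)*exp(-1/2)*exp(-3*s)*exp(5*s**2)/4] = sqrt(2)*(500*s**5*exp(5*s**2) - 150*s**4*exp(5*s**2) + 850*s**3*exp(5*s**2) - 225*s**2*exp(5*s**2) + 575*s*exp(5*s**2) - 150*exp(5*s**2))*exp(-1/2)*exp(-3*s)/(8*sqrt(2*s**4 + 3*s**2 + 2)), which equals G'(s).

G(s) = 25*sqrt(s**4 + 3*s**2/2 + 1)*exp(-1/2)*exp(-3*s)*exp(5*s**2)/4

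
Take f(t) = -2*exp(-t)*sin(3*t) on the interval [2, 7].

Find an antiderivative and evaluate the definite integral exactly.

Antiderivative: F(t) = (sin(3*t) + 3*cos(3*t))*exp(-t)/5; value = -3*exp(-2)*cos(6)/5 + 3*exp(-7)*cos(21)/5 + exp(-7)*sin(21)/5 - exp(-2)*sin(6)/5

An antiderivative F(t) passes only if d/dt[F] lands on f(t) exactly.
F(t) = (sin(3*t) + 3*cos(3*t))*exp(-t)/5 is an antiderivative of f.
Check: d/dt[(sin(3*t) + 3*cos(3*t))*exp(-t)/5] = -2*exp(-t)*sin(3*t) = f(t).
F(7) = 3*exp(-7)*cos(21)/5 + exp(-7)*sin(21)/5; F(2) = exp(-2)*sin(6)/5 + 3*exp(-2)*cos(6)/5.
Integral = F(7) - F(2) = -3*exp(-2)*cos(6)/5 + 3*exp(-7)*cos(21)/5 + exp(-7)*sin(21)/5 - exp(-2)*sin(6)/5.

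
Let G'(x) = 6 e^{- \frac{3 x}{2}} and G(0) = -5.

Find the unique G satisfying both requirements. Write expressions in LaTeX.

G(x) = \left(- e^{\frac{3 x}{2}} - 4\right) e^{- \frac{3 x}{2}}

The proposed G(x) is checked by its d/dx: the result must match the given G'(x).
A general antiderivative is - 4 e^{- \frac{3 x}{2}} + C.
The condition gives C = -5 - (-4) = -1.
So G(x) = \left(- e^{\frac{3 x}{2}} - 4\right) e^{- \frac{3 x}{2}}.
Check: d/dx[\left(- e^{\frac{3 x}{2}} - 4\right) e^{- \frac{3 x}{2}}] = 6 e^{- \frac{3 x}{2}} = G'(x).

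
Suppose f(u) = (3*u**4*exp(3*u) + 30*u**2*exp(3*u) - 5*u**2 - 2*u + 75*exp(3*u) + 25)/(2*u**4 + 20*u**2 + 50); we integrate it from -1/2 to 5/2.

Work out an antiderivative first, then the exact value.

An antiderivative F(u) passes only if d/du[F] lands on f(u) exactly.
F(u) = (u**2*exp(3*u) + 5*u + 5*exp(3*u) + 1)/(2*u**2 + 10) is an antiderivative of f.
Check: d/du[(u**2*exp(3*u) + 5*u + 5*exp(3*u) + 1)/(2*u**2 + 10)] = (3*u**4*exp(3*u) + 30*u**2*exp(3*u) - 5*u**2 - 2*u + 75*exp(3*u) + 25)/(2*u**4 + 20*u**2 + 50) = f(u).
F(5/2) = 3/5 + exp(15/2)/2; F(-1/2) = -1/7 + exp(-3/2)/2.
Integral = F(5/2) - F(-1/2) = -exp(-3/2)/2 + 26/35 + exp(15/2)/2.

Antiderivative: F(u) = (u**2*exp(3*u) + 5*u + 5*exp(3*u) + 1)/(2*u**2 + 10); value = -exp(-3/2)/2 + 26/35 + exp(15/2)/2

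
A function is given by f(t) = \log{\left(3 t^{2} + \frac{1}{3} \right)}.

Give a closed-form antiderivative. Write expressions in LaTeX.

An antiderivative is F(t) = t \log{\left(3 t^{2} + \frac{1}{3} \right)} - 2 t + \frac{2 \operatorname{atan}{\left(3 t \right)}}{3}.

A first test for any F(t): its t-derivative must equal f(t) identically.
Check: d/dt[t \log{\left(3 t^{2} + \frac{1}{3} \right)} - 2 t + \frac{2 \operatorname{atan}{\left(3 t \right)}}{3}] = \log{\left(3 t^{2} + \frac{1}{3} \right)} = f(t).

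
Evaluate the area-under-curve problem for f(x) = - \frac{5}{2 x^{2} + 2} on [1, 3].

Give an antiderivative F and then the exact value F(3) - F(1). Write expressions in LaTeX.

Any candidate F(x) must reproduce f(x) exactly when differentiated.
F(x) = - \frac{5 \operatorname{atan}{\left(x \right)}}{2} is an antiderivative of f.
Check: d/dx[- \frac{5 \operatorname{atan}{\left(x \right)}}{2}] = - \frac{5}{2 x^{2} + 2} = f(x).
F(3) = - \frac{5 \operatorname{atan}{\left(3 \right)}}{2}; F(1) = - \frac{5 \pi}{8}.
Integral = F(3) - F(1) = - \frac{5 \operatorname{atan}{\left(3 \right)}}{2} + \frac{5 \pi}{8}.

Antiderivative: F(x) = - \frac{5 \operatorname{atan}{\left(x \right)}}{2}; value = - \frac{5 \operatorname{atan}{\left(3 \right)}}{2} + \frac{5 \pi}{8}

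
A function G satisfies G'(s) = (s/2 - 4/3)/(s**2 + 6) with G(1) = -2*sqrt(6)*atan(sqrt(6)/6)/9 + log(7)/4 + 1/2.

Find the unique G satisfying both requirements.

G(s) = log(s**2 + 6)/4 - 2*sqrt(6)*atan(sqrt(6)*s/6)/9 + 1/2

Since d/ds undoes antidifferentiation here, G(s) must give back the stated G'(s).
A general antiderivative is log(s**2 + 6)/4 - 2*sqrt(6)*atan(sqrt(6)*s/6)/9 + C.
The condition gives C = -2*sqrt(6)*atan(sqrt(6)/6)/9 + log(7)/4 + 1/2 - (-2*sqrt(6)*atan(sqrt(6)/6)/9 + log(7)/4) = 1/2.
So G(s) = log(s**2 + 6)/4 - 2*sqrt(6)*atan(sqrt(6)*s/6)/9 + 1/2.
Check: d/ds[log(s**2 + 6)/4 - 2*sqrt(6)*atan(sqrt(6)*s/6)/9 + 1/2] = (3*s - 8)/(6*s**2 + 36), which equals G'(s).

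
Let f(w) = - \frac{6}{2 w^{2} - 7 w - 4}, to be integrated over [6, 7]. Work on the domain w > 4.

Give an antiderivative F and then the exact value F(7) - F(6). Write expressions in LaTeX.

Antiderivative: F(w) = - \frac{2 \log{\left(w - 4 \right)}}{3} + \frac{2 \log{\left(w + \frac{1}{2} \right)}}{3}; value = - \frac{2 \log{\left(\frac{13}{2} \right)}}{3} - \frac{2 \log{\left(3 \right)}}{3} + \frac{2 \log{\left(2 \right)}}{3} + \frac{2 \log{\left(\frac{15}{2} \right)}}{3}

The denominator factors as \left(w - 4\right) \left(2 w + 1\right); partial fractions split f into directly integrable pieces: \frac{4}{3 \left(2 w + 1\right)} - \frac{2}{3 \left(w - 4\right)}.
F(w) = - \frac{2 \log{\left(w - 4 \right)}}{3} + \frac{2 \log{\left(w + \frac{1}{2} \right)}}{3} is an antiderivative of f.
Check: d/dw[- \frac{2 \log{\left(w - 4 \right)}}{3} + \frac{2 \log{\left(w + \frac{1}{2} \right)}}{3}] = - \frac{6}{2 w^{2} - 7 w - 4} = f(w).
F(7) = - \frac{2 \log{\left(3 \right)}}{3} + \frac{2 \log{\left(\frac{15}{2} \right)}}{3}; F(6) = - \frac{2 \log{\left(2 \right)}}{3} + \frac{2 \log{\left(\frac{13}{2} \right)}}{3}.
Integral = F(7) - F(6) = - \frac{2 \log{\left(\frac{13}{2} \right)}}{3} - \frac{2 \log{\left(3 \right)}}{3} + \frac{2 \log{\left(2 \right)}}{3} + \frac{2 \log{\left(\frac{15}{2} \right)}}{3}.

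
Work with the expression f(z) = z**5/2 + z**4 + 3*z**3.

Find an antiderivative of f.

An antiderivative is F(z) = z**6/12 + z**5/5 + 3*z**4/4.

Integrate term by term and add the pieces.
Check: d/dz[z**6/12 + z**5/5 + 3*z**4/4] = z**5/2 + z**4 + 3*z**3 = f(z).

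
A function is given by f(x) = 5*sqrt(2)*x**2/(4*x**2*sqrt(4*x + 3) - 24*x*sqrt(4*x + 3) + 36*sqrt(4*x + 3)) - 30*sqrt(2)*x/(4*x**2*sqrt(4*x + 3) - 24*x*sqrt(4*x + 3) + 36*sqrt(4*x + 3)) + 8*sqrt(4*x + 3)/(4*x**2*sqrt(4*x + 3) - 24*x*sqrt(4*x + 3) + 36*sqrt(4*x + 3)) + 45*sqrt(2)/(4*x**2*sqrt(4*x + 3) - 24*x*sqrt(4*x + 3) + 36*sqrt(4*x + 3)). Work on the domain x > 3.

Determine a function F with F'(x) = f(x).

An antiderivative is F(x) = 5*sqrt(2*x + 3/2)/4 - 4/(2*x - 6).

The integrand splits into summands that can be handled one at a time.
Check: d/dx[5*sqrt(2*x + 3/2)/4 - 4/(2*x - 6)] = (5*sqrt(2)*x**2 - 30*sqrt(2)*x + 8*sqrt(4*x + 3) + 45*sqrt(2))/(4*x**2*sqrt(4*x + 3) - 24*x*sqrt(4*x + 3) + 36*sqrt(4*x + 3)), which equals f(x).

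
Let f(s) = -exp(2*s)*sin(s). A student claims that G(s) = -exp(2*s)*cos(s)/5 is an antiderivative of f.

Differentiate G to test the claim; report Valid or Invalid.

Invalid: d/ds[G] - f = 6*exp(2*s)*sin(s)/5 - 2*exp(2*s)*cos(s)/5, which is not 0.

d/ds[G] = exp(2*s)*sin(s)/5 - 2*exp(2*s)*cos(s)/5
d/ds[G] - f(s) = 6*exp(2*s)*sin(s)/5 - 2*exp(2*s)*cos(s)/5 != 0.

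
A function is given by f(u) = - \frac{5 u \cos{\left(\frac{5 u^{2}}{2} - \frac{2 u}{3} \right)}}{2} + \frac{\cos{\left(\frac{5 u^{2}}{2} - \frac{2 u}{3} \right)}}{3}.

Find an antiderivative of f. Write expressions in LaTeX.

An antiderivative is F(u) = - \frac{\sin{\left(\frac{5 u^{2}}{2} - \frac{2 u}{3} \right)}}{2}.

The substitution w = \frac{5 u^{2}}{2} - \frac{2 u}{3} works: f is exactly (dF/dw)*(dw/du) for that inner function.
Check: d/du[- \frac{\sin{\left(\frac{5 u^{2}}{2} - \frac{2 u}{3} \right)}}{2}] = - \frac{5 u \cos{\left(\frac{5 u^{2}}{2} - \frac{2 u}{3} \right)}}{2} + \frac{\cos{\left(\frac{5 u^{2}}{2} - \frac{2 u}{3} \right)}}{3} = f(u).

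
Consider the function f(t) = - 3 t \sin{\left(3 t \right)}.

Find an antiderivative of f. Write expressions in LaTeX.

An antiderivative F(t) passes only if d/dt[F] lands on f(t) exactly.
Check: d/dt[t \cos{\left(3 t \right)} - \frac{\sin{\left(3 t \right)}}{3}] = - 3 t \sin{\left(3 t \right)} = f(t).

An antiderivative is F(t) = t \cos{\left(3 t \right)} - \frac{\sin{\left(3 t \right)}}{3}.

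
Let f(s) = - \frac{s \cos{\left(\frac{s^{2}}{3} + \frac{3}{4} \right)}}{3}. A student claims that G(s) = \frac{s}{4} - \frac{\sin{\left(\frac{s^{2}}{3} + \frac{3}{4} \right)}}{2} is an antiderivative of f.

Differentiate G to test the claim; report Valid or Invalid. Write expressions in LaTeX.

Invalid: d/ds[G] - f = \frac{1}{4}, which is not 0.

d/ds[G] = - \frac{s \cos{\left(\frac{s^{2}}{3} + \frac{3}{4} \right)}}{3} + \frac{1}{4}
d/ds[G] - f(s) = \frac{1}{4} != 0.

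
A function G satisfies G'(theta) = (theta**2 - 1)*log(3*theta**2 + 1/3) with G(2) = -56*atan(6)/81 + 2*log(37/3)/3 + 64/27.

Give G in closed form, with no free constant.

G(theta) = -2*theta**3/9 + 56*theta/27 + (theta**3/3 - theta)*log(3*theta**2 + 1/3) - 56*atan(3*theta)/81

Differentiate the proposed G(theta) back; it has to land on the given G'(theta).
A general antiderivative is -2*theta**3/9 + 56*theta/27 + (theta**3/3 - theta)*log(3*theta**2 + 1/3) - 56*atan(3*theta)/81 + C.
The condition gives C = -56*atan(6)/81 + 2*log(37/3)/3 + 64/27 - (-56*atan(6)/81 + 2*log(37/3)/3 + 64/27) = 0.
So G(theta) = -2*theta**3/9 + 56*theta/27 + (theta**3/3 - theta)*log(3*theta**2 + 1/3) - 56*atan(3*theta)/81.
Check: d/dtheta[-2*theta**3/9 + 56*theta/27 + (theta**3/3 - theta)*log(3*theta**2 + 1/3) - 56*atan(3*theta)/81] = theta**2*log(3*theta**2 + 1/3) - log(3*theta**2 + 1/3), which equals G'(theta).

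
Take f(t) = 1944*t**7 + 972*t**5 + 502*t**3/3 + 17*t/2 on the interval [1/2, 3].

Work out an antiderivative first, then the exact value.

Integrate term by term and add the pieces.
F(t) = (11664*t**8 + 7776*t**6 + 2008*t**4 + 204*t**2 - 71)/48 is an antiderivative of f.
Check: d/dt[(11664*t**8 + 7776*t**6 + 2008*t**4 + 204*t**2 - 71)/48] = 1944*t**7 + 972*t**5 + 502*t**3/3 + 17*t/2 = f(t).
F(3) = 82360621/48; F(1/2) = 4361/768.
Integral = F(3) - F(1/2) = 1317765575/768.

Antiderivative: F(t) = (11664*t**8 + 7776*t**6 + 2008*t**4 + 204*t**2 - 71)/48; value = 1317765575/768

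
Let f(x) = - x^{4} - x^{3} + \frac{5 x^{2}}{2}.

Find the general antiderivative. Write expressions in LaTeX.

The integrand splits into summands that can be handled one at a time.
Check: d/dx[- \frac{x^{3} \left(12 x^{2} + 15 x - 50\right)}{60}] = - x^{4} - x^{3} + \frac{5 x^{2}}{2} = f(x).

F(x) = - \frac{x^{3} \left(12 x^{2} + 15 x - 50\right)}{60} + C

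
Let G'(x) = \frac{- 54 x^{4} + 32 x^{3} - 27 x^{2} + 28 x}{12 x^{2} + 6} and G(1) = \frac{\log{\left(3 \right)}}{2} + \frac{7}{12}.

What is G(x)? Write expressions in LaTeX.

G(x) = - \frac{3 x^{3}}{2} + \frac{4 x^{2}}{3} + \frac{\log{\left(2 x^{2} + 1 \right)}}{2} + \frac{3}{4}

Recover the given G'(x) by differentiating a candidate G(x); any mismatch rules it out.
A general antiderivative is - \frac{3 x^{3}}{2} + \frac{4 x^{2}}{3} + \frac{\log{\left(2 x^{2} + 1 \right)}}{2} - \frac{1}{4} + C.
The condition gives C = \frac{\log{\left(3 \right)}}{2} + \frac{7}{12} - (- \frac{5}{12} + \frac{\log{\left(3 \right)}}{2}) = 1.
So G(x) = - \frac{3 x^{3}}{2} + \frac{4 x^{2}}{3} + \frac{\log{\left(2 x^{2} + 1 \right)}}{2} + \frac{3}{4}.
Check: d/dx[- \frac{3 x^{3}}{2} + \frac{4 x^{2}}{3} + \frac{\log{\left(2 x^{2} + 1 \right)}}{2} + \frac{3}{4}] = \frac{- 54 x^{4} + 32 x^{3} - 27 x^{2} + 28 x}{12 x^{2} + 6} = G'(x).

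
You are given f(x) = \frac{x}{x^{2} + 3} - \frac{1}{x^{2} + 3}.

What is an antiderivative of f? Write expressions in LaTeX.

Integrate term by term and add the pieces.
Check: d/dx[\frac{\log{\left(x^{2} + 3 \right)}}{2} - \frac{\sqrt{3} \operatorname{atan}{\left(\frac{\sqrt{3} x}{3} \right)}}{3}] = \frac{x - 1}{x^{2} + 3}, which equals f(x).

An antiderivative is F(x) = \frac{\log{\left(x^{2} + 3 \right)}}{2} - \frac{\sqrt{3} \operatorname{atan}{\left(\frac{\sqrt{3} x}{3} \right)}}{3}.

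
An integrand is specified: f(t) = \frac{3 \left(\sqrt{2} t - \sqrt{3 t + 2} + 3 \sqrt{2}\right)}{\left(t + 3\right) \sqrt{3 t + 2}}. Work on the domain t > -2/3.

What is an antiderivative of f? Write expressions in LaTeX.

An antiderivative is F(t) = \frac{\sqrt{2} \left(4 \sqrt{3 t + 2} - 3 \sqrt{2} \log{\left(t + 3 \right)}\right)}{2}.

A first test for any F(t): its t-derivative must equal f(t) identically.
Check: d/dt[\frac{\sqrt{2} \left(4 \sqrt{3 t + 2} - 3 \sqrt{2} \log{\left(t + 3 \right)}\right)}{2}] = \frac{3 \sqrt{2} t - 3 \sqrt{3 t + 2} + 9 \sqrt{2}}{t \sqrt{3 t + 2} + 3 \sqrt{3 t + 2}}, which equals f(t).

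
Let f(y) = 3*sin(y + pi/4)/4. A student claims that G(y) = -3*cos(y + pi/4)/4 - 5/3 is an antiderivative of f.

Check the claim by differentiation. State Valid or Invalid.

d/dy[G] = 3*sin(y + pi/4)/4
This equals f(y) exactly, so the claim holds.

Valid. The derivative of G reproduces f.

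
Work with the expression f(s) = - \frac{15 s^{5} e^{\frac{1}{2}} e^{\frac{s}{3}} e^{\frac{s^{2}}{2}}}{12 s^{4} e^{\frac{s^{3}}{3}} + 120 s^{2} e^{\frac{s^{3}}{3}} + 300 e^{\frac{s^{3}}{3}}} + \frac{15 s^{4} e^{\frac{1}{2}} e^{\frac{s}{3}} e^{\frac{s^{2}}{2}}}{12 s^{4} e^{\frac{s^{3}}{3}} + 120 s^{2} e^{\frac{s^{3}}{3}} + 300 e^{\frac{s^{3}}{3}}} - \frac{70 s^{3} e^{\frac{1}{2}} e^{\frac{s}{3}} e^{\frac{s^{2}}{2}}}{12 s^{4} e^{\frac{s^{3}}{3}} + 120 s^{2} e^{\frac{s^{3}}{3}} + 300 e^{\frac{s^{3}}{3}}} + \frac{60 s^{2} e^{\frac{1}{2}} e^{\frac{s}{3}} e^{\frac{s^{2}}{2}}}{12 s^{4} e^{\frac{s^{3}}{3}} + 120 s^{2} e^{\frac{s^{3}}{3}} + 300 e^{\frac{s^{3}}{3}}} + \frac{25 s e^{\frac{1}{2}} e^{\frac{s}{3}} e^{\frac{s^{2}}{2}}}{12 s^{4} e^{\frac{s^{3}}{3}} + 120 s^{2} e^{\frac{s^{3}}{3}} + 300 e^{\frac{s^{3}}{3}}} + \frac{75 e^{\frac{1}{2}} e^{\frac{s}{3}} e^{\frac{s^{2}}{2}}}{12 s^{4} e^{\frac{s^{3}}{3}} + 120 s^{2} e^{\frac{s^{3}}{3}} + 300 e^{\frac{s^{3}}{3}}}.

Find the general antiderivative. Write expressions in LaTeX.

The integrand splits into summands that can be handled one at a time.
Check: d/ds[\frac{5 s e^{\frac{1}{2}} e^{\frac{s}{3}} e^{\frac{s^{2}}{2}} e^{- \frac{s^{3}}{3}}}{4 \left(s^{2} + 5\right)}] = \frac{- 15 s^{5} e^{\frac{1}{2}} e^{\frac{s}{3}} e^{\frac{s^{2}}{2}} + 15 s^{4} e^{\frac{1}{2}} e^{\frac{s}{3}} e^{\frac{s^{2}}{2}} - 70 s^{3} e^{\frac{1}{2}} e^{\frac{s}{3}} e^{\frac{s^{2}}{2}} + 60 s^{2} e^{\frac{1}{2}} e^{\frac{s}{3}} e^{\frac{s^{2}}{2}} + 25 s e^{\frac{1}{2}} e^{\frac{s}{3}} e^{\frac{s^{2}}{2}} + 75 e^{\frac{1}{2}} e^{\frac{s}{3}} e^{\frac{s^{2}}{2}}}{12 s^{4} e^{\frac{s^{3}}{3}} + 120 s^{2} e^{\frac{s^{3}}{3}} + 300 e^{\frac{s^{3}}{3}}}, which equals f(s).

F(s) = \frac{5 s e^{\frac{1}{2}} e^{\frac{s}{3}} e^{\frac{s^{2}}{2}} e^{- \frac{s^{3}}{3}}}{4 \left(s^{2} + 5\right)} + C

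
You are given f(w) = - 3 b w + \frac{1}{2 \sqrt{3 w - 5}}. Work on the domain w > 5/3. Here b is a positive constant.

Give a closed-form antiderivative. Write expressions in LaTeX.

An antiderivative is F(w) = - \frac{9 b w^{2} - 2 \sqrt{3 w - 5}}{6}.

The integrand splits into summands that can be handled one at a time.
Check: d/dw[- \frac{9 b w^{2} - 2 \sqrt{3 w - 5}}{6}] = \frac{- 6 b w \sqrt{3 w - 5} + 1}{2 \sqrt{3 w - 5}}, which equals f(w).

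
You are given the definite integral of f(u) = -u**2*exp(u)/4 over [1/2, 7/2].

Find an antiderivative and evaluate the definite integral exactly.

Recognize the product-rule pattern: f = v'r + vr' with v = -u**2/4 + u/2 - 1/2, r = exp(u), so integration by parts undoes it.
F(u) = -u**2*exp(u)/4 + u*exp(u)/2 - exp(u)/2 is an antiderivative of f.
Check: d/du[-u**2*exp(u)/4 + u*exp(u)/2 - exp(u)/2] = -u**2*exp(u)/4 = f(u).
F(7/2) = -29*exp(7/2)/16; F(1/2) = -5*exp(1/2)/16.
Integral = F(7/2) - F(1/2) = -29*exp(7/2)/16 + 5*exp(1/2)/16.

Antiderivative: F(u) = -u**2*exp(u)/4 + u*exp(u)/2 - exp(u)/2; value = -29*exp(7/2)/16 + 5*exp(1/2)/16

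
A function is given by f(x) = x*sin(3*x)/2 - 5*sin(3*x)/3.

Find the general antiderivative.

F(x) = -x*cos(3*x)/6 + sin(3*x)/18 + 5*cos(3*x)/9 + C

Integrate term by term and add the pieces.
Check: d/dx[-x*cos(3*x)/6 + sin(3*x)/18 + 5*cos(3*x)/9] = x*sin(3*x)/2 - 5*sin(3*x)/3 = f(x).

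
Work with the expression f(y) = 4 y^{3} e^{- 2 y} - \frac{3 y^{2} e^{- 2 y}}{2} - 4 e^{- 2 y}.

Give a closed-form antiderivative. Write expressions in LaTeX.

Recognize the product-rule pattern: f = u'v + uv' with u = - 2 y^{3} - \frac{9 y^{2}}{4} - \frac{9 y}{4} + \frac{7}{8}, v = e^{- 2 y}, so integration by parts undoes it.
Check: d/dy[\frac{\left(- 16 y^{3} - 18 y^{2} - 18 y + 7\right) e^{- 2 y}}{8}] = \frac{\left(8 y^{3} - 3 y^{2} - 8\right) e^{- 2 y}}{2}, which equals f(y).

An antiderivative is F(y) = \frac{\left(- 16 y^{3} - 18 y^{2} - 18 y + 7\right) e^{- 2 y}}{8}.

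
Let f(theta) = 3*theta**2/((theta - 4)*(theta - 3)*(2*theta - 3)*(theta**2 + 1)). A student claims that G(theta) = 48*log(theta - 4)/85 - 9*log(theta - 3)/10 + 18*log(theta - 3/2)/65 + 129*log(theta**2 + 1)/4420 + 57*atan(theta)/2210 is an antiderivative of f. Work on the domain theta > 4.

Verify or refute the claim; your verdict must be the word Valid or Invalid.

d/dtheta[G] = 3*theta**2/(2*theta**5 - 17*theta**4 + 47*theta**3 - 53*theta**2 + 45*theta - 36)
This equals f(theta) exactly, so the claim holds.

Valid. The derivative of G reproduces f.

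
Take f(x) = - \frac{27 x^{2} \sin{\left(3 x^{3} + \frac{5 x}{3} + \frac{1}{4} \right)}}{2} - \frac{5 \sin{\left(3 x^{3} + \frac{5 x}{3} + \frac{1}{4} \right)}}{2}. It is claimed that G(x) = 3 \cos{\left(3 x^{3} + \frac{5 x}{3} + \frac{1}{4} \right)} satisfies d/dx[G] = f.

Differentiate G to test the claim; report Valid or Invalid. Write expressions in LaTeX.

d/dx[G] = - 27 x^{2} \sin{\left(3 x^{3} + \frac{5 x}{3} + \frac{1}{4} \right)} - 5 \sin{\left(3 x^{3} + \frac{5 x}{3} + \frac{1}{4} \right)}
d/dx[G] - f(x) = - \frac{27 x^{2} \sin{\left(3 x^{3} + \frac{5 x}{3} + \frac{1}{4} \right)}}{2} - \frac{5 \sin{\left(3 x^{3} + \frac{5 x}{3} + \frac{1}{4} \right)}}{2} != 0.

Invalid: d/dx[G] - f = - \frac{27 x^{2} \sin{\left(3 x^{3} + \frac{5 x}{3} + \frac{1}{4} \right)}}{2} - \frac{5 \sin{\left(3 x^{3} + \frac{5 x}{3} + \frac{1}{4} \right)}}{2}, which is not 0.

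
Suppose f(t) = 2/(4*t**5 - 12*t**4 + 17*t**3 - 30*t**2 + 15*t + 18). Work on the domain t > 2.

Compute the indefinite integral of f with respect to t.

F(t) = 2*log(t - 2)/35 - 2*log(t - 3/2)/21 + 2*log(t + 1/2)/65 + log(t**2 + 3)/273 + 4*sqrt(3)*atan(sqrt(3)*t/3)/273 + C

Factor the denominator ((t - 2)*(2*t - 3)*(2*t + 1)*(t**2 + 3)) and decompose: f = 2*(t + 6)/(273*(t**2 + 3)) + 4/(65*(2*t + 1)) - 4/(21*(2*t - 3)) + 2/(35*(t - 2)); each piece integrates to a log, atan, or power term.
Check: d/dt[2*log(t - 2)/35 - 2*log(t - 3/2)/21 + 2*log(t + 1/2)/65 + log(t**2 + 3)/273 + 4*sqrt(3)*atan(sqrt(3)*t/3)/273] = 2/(4*t**5 - 12*t**4 + 17*t**3 - 30*t**2 + 15*t + 18) = f(t).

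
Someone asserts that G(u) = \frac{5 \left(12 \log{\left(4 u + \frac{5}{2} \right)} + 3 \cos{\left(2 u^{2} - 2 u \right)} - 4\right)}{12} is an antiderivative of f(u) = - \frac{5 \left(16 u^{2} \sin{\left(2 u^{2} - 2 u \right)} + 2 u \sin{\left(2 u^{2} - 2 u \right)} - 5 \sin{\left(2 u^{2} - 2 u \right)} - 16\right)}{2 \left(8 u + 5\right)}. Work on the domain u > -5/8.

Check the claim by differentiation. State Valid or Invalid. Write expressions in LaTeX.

Valid - differentiating G returns exactly f.

d/du[G] = \frac{- 80 u^{2} \sin{\left(2 u^{2} - 2 u \right)} - 10 u \sin{\left(2 u^{2} - 2 u \right)} + 25 \sin{\left(2 u^{2} - 2 u \right)} + 80}{16 u + 10}
This equals f(u) exactly, so the claim holds.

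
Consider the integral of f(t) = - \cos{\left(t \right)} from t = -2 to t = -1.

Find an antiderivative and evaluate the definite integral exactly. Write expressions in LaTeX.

Antiderivative: F(t) = - \sin{\left(t \right)}; value = - \sin{\left(2 \right)} + \sin{\left(1 \right)}

Check any antiderivative F(t) by computing F'(t) and comparing it with f(t).
F(t) = - \sin{\left(t \right)} is an antiderivative of f.
Check: d/dt[- \sin{\left(t \right)}] = - \cos{\left(t \right)} = f(t).
F(-1) = \sin{\left(1 \right)}; F(-2) = \sin{\left(2 \right)}.
Integral = F(-1) - F(-2) = - \sin{\left(2 \right)} + \sin{\left(1 \right)}.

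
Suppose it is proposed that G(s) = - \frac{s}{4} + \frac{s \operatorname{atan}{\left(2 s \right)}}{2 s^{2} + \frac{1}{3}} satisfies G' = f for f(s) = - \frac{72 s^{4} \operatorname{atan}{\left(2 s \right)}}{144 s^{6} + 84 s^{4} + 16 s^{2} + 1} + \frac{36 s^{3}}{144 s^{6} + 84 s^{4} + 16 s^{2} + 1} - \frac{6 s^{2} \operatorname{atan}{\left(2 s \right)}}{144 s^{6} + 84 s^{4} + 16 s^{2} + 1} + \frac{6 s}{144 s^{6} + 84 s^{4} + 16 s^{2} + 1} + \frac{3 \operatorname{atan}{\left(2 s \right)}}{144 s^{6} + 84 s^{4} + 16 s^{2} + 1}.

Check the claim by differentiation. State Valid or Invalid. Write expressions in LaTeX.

d/ds[G] = \frac{- 144 s^{6} - 288 s^{4} \operatorname{atan}{\left(2 s \right)} - 84 s^{4} + 144 s^{3} - 24 s^{2} \operatorname{atan}{\left(2 s \right)} - 16 s^{2} + 24 s + 12 \operatorname{atan}{\left(2 s \right)} - 1}{576 s^{6} + 336 s^{4} + 64 s^{2} + 4}
d/ds[G] - f(s) = - \frac{1}{4} != 0.

Invalid: d/ds[G] - f = - \frac{1}{4}, which is not 0.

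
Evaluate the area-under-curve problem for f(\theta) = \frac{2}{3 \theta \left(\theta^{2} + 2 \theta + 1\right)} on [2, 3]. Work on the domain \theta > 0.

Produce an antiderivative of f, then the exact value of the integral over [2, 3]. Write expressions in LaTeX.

Antiderivative: F(\theta) = \frac{2 \log{\left(\theta \right)}}{3} - \frac{2 \log{\left(\theta + 1 \right)}}{3} + \frac{2}{3 \theta + 3}; value = - \frac{2 \log{\left(4 \right)}}{3} - \frac{2 \log{\left(2 \right)}}{3} - \frac{1}{18} + \frac{4 \log{\left(3 \right)}}{3}

The denominator factors as 3 \theta \left(\theta + 1\right)^{2}; partial fractions split f into directly integrable pieces: - \frac{2}{3 \left(\theta + 1\right)} - \frac{2}{3 \left(\theta + 1\right)^{2}} + \frac{2}{3 \theta}.
F(\theta) = \frac{2 \log{\left(\theta \right)}}{3} - \frac{2 \log{\left(\theta + 1 \right)}}{3} + \frac{2}{3 \theta + 3} is an antiderivative of f.
Check: d/d\theta[\frac{2 \log{\left(\theta \right)}}{3} - \frac{2 \log{\left(\theta + 1 \right)}}{3} + \frac{2}{3 \theta + 3}] = \frac{2}{3 \theta^{3} + 6 \theta^{2} + 3 \theta}, which equals f(\theta).
F(3) = - \frac{2 \log{\left(4 \right)}}{3} + \frac{1}{6} + \frac{2 \log{\left(3 \right)}}{3}; F(2) = - \frac{2 \log{\left(3 \right)}}{3} + \frac{2}{9} + \frac{2 \log{\left(2 \right)}}{3}.
Integral = F(3) - F(2) = - \frac{2 \log{\left(4 \right)}}{3} - \frac{2 \log{\left(2 \right)}}{3} - \frac{1}{18} + \frac{4 \log{\left(3 \right)}}{3}.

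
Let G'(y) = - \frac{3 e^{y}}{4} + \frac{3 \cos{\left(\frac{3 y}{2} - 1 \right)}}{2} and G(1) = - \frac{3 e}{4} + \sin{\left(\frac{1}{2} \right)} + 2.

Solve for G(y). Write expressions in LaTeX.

G(y) = - \frac{3 e^{y}}{4} + \sin{\left(\frac{3 y}{2} - 1 \right)} + 2

The integrand splits into summands that can be handled one at a time.
A general antiderivative is - \frac{3 e^{y}}{4} + \sin{\left(\frac{3 y}{2} - 1 \right)} + C.
The condition gives C = - \frac{3 e}{4} + \sin{\left(\frac{1}{2} \right)} + 2 - (- \frac{3 e}{4} + \sin{\left(\frac{1}{2} \right)}) = 2.
So G(y) = - \frac{3 e^{y}}{4} + \sin{\left(\frac{3 y}{2} - 1 \right)} + 2.
Check: d/dy[- \frac{3 e^{y}}{4} + \sin{\left(\frac{3 y}{2} - 1 \right)} + 2] = - \frac{3 e^{y}}{4} + \frac{3 \cos{\left(\frac{3 y}{2} - 1 \right)}}{2} = G'(y).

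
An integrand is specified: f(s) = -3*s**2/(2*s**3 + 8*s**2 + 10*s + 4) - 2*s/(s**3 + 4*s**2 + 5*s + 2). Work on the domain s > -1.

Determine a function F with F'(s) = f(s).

An antiderivative is F(s) = log(s + 1)/2 - 2*log(s + 2) - 1/(2*s + 2).

The denominator factors as 2*(s + 1)**2*(s + 2); partial fractions split f into directly integrable pieces: -2/(s + 2) + 1/(2*(s + 1)) + 1/(2*(s + 1)**2).
Check: d/ds[log(s + 1)/2 - 2*log(s + 2) - 1/(2*s + 2)] = (-3*s**2 - 4*s)/(2*s**3 + 8*s**2 + 10*s + 4), which equals f(s).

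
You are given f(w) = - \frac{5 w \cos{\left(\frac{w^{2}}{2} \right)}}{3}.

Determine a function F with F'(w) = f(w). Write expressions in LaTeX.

An antiderivative is F(w) = - \frac{5 \sin{\left(\frac{w^{2}}{2} \right)}}{3}.

The substitution u = \frac{w^{2}}{2} works: f is exactly (dF/du)*(du/dw) for that inner function.
Check: d/dw[- \frac{5 \sin{\left(\frac{w^{2}}{2} \right)}}{3}] = - \frac{5 w \cos{\left(\frac{w^{2}}{2} \right)}}{3} = f(w).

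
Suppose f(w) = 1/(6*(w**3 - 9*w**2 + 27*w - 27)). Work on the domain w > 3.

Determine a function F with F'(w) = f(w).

An antiderivative is F(w) = -1/(3*(2*w - 6)**2).

A first test for any F(w): its w-derivative must equal f(w) identically.
Check: d/dw[-1/(3*(2*w - 6)**2)] = 1/(6*w**3 - 54*w**2 + 162*w - 162), which equals f(w).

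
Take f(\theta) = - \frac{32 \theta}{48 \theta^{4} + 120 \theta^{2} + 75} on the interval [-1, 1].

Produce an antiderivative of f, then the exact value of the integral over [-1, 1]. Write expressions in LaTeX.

f matches the chain-rule pattern g'(h)*h' with inner function h(\theta) = 4 \theta^{2} + 5; substituting u = h(\theta) collapses the integral.
F(\theta) = \frac{4}{3 \left(4 \theta^{2} + 5\right)} is an antiderivative of f.
Check: d/d\theta[\frac{4}{3 \left(4 \theta^{2} + 5\right)}] = - \frac{32 \theta}{48 \theta^{4} + 120 \theta^{2} + 75} = f(\theta).
F(1) = \frac{4}{27}; F(-1) = \frac{4}{27}.
Integral = F(1) - F(-1) = 0.

Antiderivative: F(\theta) = \frac{4}{3 \left(4 \theta^{2} + 5\right)}; value = 0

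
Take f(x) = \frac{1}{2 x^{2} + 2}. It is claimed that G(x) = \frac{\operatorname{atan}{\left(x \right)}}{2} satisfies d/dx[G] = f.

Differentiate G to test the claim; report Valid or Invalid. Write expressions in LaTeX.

d/dx[G] = \frac{1}{2 x^{2} + 2}
This equals f(x) exactly, so the claim holds.

Valid: G'(x) = f(x).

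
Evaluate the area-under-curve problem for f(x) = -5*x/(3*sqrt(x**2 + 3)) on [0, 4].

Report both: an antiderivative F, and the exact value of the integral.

The substitution u = x**2 + 3 works: f is exactly (dF/du)*(du/dx) for that inner function.
F(x) = -5*sqrt(x**2 + 3)/3 is an antiderivative of f.
Check: d/dx[-5*sqrt(x**2 + 3)/3] = -5*x/(3*sqrt(x**2 + 3)) = f(x).
F(4) = -5*sqrt(19)/3; F(0) = -5*sqrt(3)/3.
Integral = F(4) - F(0) = -5*sqrt(19)/3 + 5*sqrt(3)/3.

Antiderivative: F(x) = -5*sqrt(x**2 + 3)/3; value = -5*sqrt(19)/3 + 5*sqrt(3)/3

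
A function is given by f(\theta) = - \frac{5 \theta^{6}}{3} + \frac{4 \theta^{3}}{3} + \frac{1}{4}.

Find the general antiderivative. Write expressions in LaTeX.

F(\theta) = - \frac{\theta \left(20 \theta^{6} - 28 \theta^{3} - 21\right)}{84} + C

The integrand splits into summands that can be handled one at a time.
Check: d/d\theta[- \frac{\theta \left(20 \theta^{6} - 28 \theta^{3} - 21\right)}{84}] = - \frac{5 \theta^{6}}{3} + \frac{4 \theta^{3}}{3} + \frac{1}{4} = f(\theta).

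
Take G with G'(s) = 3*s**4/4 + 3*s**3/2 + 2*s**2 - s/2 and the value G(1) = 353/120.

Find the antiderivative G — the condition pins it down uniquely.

G(s) = (18*s**5 + 45*s**4 + 80*s**3 - 30*s**2 + 240)/120

The integrand splits into summands that can be handled one at a time.
A general antiderivative is 3*s**5/20 + 3*s**4/8 + 2*s**3/3 - s**2/4 + C.
The condition gives C = 353/120 - (113/120) = 2.
So G(s) = (18*s**5 + 45*s**4 + 80*s**3 - 30*s**2 + 240)/120.
Check: d/ds[(18*s**5 + 45*s**4 + 80*s**3 - 30*s**2 + 240)/120] = 3*s**4/4 + 3*s**3/2 + 2*s**2 - s/2 = G'(s).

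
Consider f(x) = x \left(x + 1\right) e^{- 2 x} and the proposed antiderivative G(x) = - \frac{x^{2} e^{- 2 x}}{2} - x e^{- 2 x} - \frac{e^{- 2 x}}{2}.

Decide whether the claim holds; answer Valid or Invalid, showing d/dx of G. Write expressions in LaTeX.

Valid - the claim checks out under differentiation.

d/dx[G] = \left(x^{2} + x\right) e^{- 2 x}
This equals f(x) exactly, so the claim holds.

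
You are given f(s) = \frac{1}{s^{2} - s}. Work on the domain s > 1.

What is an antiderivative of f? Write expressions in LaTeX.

An antiderivative is F(s) = - \log{\left(s \right)} + \log{\left(s - 1 \right)}.

The denominator factors as s \left(s - 1\right); partial fractions split f into directly integrable pieces: \frac{1}{s - 1} - \frac{1}{s}.
Check: d/ds[- \log{\left(s \right)} + \log{\left(s - 1 \right)}] = \frac{1}{s^{2} - s} = f(s).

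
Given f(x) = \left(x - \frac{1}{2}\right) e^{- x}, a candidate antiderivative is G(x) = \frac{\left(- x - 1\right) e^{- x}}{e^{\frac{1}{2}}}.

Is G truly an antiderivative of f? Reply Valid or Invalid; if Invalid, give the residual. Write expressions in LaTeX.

Invalid: d/dx[G] - f = \frac{\left(- 2 x e^{\frac{1}{2}} + 2 x + e^{\frac{1}{2}}\right) e^{- x}}{2 e^{\frac{1}{2}}}, which is not 0.

d/dx[G] = \frac{x e^{- x}}{e^{\frac{1}{2}}}
d/dx[G] - f(x) = \frac{\left(- 2 x e^{\frac{1}{2}} + 2 x + e^{\frac{1}{2}}\right) e^{- x}}{2 e^{\frac{1}{2}}} != 0.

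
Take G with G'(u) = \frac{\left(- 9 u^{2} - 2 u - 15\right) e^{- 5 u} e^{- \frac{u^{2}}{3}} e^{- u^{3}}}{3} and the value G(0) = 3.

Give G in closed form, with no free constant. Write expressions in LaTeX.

G(u) = 2 + e^{- 5 u} e^{- \frac{u^{2}}{3}} e^{- u^{3}}

G'(u) matches the chain-rule pattern g'(h)*h' with inner function h(u) = - u^{3} - \frac{u^{2}}{3} - 5 u; substituting w = h(u) collapses the integral.
A general antiderivative is e^{- u^{3} - \frac{u^{2}}{3} - 5 u} + C.
The condition gives C = 3 - (1) = 2.
So G(u) = 2 + e^{- 5 u} e^{- \frac{u^{2}}{3}} e^{- u^{3}}.
Check: d/du[2 + e^{- 5 u} e^{- \frac{u^{2}}{3}} e^{- u^{3}}] = \frac{\left(- 9 u^{2} - 2 u - 15\right) e^{- 5 u} e^{- \frac{u^{2}}{3}} e^{- u^{3}}}{3} = G'(u).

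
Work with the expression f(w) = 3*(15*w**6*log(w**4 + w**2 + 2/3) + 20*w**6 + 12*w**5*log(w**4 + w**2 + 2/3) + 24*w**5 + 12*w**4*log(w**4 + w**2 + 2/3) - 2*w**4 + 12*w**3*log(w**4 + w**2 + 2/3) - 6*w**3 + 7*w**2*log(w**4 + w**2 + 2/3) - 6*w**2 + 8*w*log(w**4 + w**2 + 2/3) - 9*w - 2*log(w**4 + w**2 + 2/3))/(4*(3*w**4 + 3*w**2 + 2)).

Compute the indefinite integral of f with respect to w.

f has the shape u'v + uv' for u = 5*w**3/4 + 3*w**2/2 - 3*w/4 - 9/8 and v = log(w**4 + w**2 + 2/3) — it is the derivative of the product u*v.
Check: d/dw[-(-10*w**3 - 12*w**2 + 6*w + 9)*log(w**4 + w**2 + 2/3)/8] = (45*w**6*log(w**4 + w**2 + 2/3) + 60*w**6 + 36*w**5*log(w**4 + w**2 + 2/3) + 72*w**5 + 36*w**4*log(w**4 + w**2 + 2/3) - 6*w**4 + 36*w**3*log(w**4 + w**2 + 2/3) - 18*w**3 + 21*w**2*log(w**4 + w**2 + 2/3) - 18*w**2 + 24*w*log(w**4 + w**2 + 2/3) - 27*w - 6*log(w**4 + w**2 + 2/3))/(12*w**4 + 12*w**2 + 8), which equals f(w).

F(w) = -(-10*w**3 - 12*w**2 + 6*w + 9)*log(w**4 + w**2 + 2/3)/8 + C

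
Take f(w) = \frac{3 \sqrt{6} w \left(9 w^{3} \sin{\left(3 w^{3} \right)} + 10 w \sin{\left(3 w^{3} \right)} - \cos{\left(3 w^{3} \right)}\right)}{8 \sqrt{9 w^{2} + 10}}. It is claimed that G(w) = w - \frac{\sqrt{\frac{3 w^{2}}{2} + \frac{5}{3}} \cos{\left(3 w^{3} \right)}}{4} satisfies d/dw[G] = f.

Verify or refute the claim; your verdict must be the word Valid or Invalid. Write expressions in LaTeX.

d/dw[G] = \frac{27 \sqrt{6} w^{4} \sin{\left(3 w^{3} \right)} + 30 \sqrt{6} w^{2} \sin{\left(3 w^{3} \right)} - 3 \sqrt{6} w \cos{\left(3 w^{3} \right)} + 8 \sqrt{9 w^{2} + 10}}{8 \sqrt{9 w^{2} + 10}}
d/dw[G] - f(w) = 1 != 0.

Invalid: d/dw[G] - f = 1, which is not 0.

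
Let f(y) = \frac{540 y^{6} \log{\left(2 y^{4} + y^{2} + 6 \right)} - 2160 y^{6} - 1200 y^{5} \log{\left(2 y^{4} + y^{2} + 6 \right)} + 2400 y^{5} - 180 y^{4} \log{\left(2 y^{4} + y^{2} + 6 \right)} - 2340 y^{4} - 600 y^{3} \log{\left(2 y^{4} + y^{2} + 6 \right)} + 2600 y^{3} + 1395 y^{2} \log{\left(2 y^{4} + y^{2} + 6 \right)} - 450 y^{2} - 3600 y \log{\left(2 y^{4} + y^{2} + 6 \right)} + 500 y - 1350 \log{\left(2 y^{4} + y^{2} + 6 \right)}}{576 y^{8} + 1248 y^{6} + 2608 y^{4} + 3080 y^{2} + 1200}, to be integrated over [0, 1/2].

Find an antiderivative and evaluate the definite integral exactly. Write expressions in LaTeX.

Since d/dy undoes antidifferentiation here, F'(y) = f(y) is required of F(y).
F(y) = - \frac{15 y \log{\left(2 y^{4} + y^{2} + 6 \right)}}{16 y^{2} + \frac{40}{3}} + \frac{25 \log{\left(2 y^{4} + y^{2} + 6 \right)}}{24 y^{2} + 20} is an antiderivative of f.
Check: d/dy[- \frac{15 y \log{\left(2 y^{4} + y^{2} + 6 \right)}}{16 y^{2} + \frac{40}{3}} + \frac{25 \log{\left(2 y^{4} + y^{2} + 6 \right)}}{24 y^{2} + 20}] = \frac{540 y^{6} \log{\left(2 y^{4} + y^{2} + 6 \right)} - 2160 y^{6} - 1200 y^{5} \log{\left(2 y^{4} + y^{2} + 6 \right)} + 2400 y^{5} - 180 y^{4} \log{\left(2 y^{4} + y^{2} + 6 \right)} - 2340 y^{4} - 600 y^{3} \log{\left(2 y^{4} + y^{2} + 6 \right)} + 2600 y^{3} + 1395 y^{2} \log{\left(2 y^{4} + y^{2} + 6 \right)} - 450 y^{2} - 3600 y \log{\left(2 y^{4} + y^{2} + 6 \right)} + 500 y - 1350 \log{\left(2 y^{4} + y^{2} + 6 \right)}}{576 y^{8} + 1248 y^{6} + 2608 y^{4} + 3080 y^{2} + 1200} = f(y).
F(1/2) = \frac{55 \log{\left(\frac{51}{8} \right)}}{104}; F(0) = \frac{5 \log{\left(6 \right)}}{4}.
Integral = F(1/2) - F(0) = - \frac{5 \log{\left(6 \right)}}{4} + \frac{55 \log{\left(\frac{51}{8} \right)}}{104}.

Antiderivative: F(y) = - \frac{15 y \log{\left(2 y^{4} + y^{2} + 6 \right)}}{16 y^{2} + \frac{40}{3}} + \frac{25 \log{\left(2 y^{4} + y^{2} + 6 \right)}}{24 y^{2} + 20}; value = - \frac{5 \log{\left(6 \right)}}{4} + \frac{55 \log{\left(\frac{51}{8} \right)}}{104}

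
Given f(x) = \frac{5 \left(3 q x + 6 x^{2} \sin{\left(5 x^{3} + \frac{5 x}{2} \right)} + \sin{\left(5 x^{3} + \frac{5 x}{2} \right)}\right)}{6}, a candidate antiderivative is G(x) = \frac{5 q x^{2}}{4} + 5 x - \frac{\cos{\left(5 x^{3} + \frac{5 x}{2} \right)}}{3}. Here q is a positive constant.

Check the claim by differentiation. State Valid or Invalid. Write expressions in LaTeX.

Invalid: d/dx[G] - f = 5, which is not 0.

d/dx[G] = \frac{5 q x}{2} + 5 x^{2} \sin{\left(5 x^{3} + \frac{5 x}{2} \right)} + \frac{5 \sin{\left(5 x^{3} + \frac{5 x}{2} \right)}}{6} + 5
d/dx[G] - f(x) = 5 != 0.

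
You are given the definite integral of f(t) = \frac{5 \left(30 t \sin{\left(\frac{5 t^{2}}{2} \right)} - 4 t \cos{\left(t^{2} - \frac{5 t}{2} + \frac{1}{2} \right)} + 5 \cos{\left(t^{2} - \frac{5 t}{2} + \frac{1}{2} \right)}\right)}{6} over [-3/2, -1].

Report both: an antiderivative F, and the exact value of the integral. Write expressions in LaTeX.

Any candidate F(t) must reproduce f(t) exactly when differentiated.
F(t) = \frac{5 \left(- \sin{\left(t^{2} - \frac{5 t}{2} + \frac{1}{2} \right)} - 3 \cos{\left(\frac{5 t^{2}}{2} \right)}\right)}{3} is an antiderivative of f.
Check: d/dt[\frac{5 \left(- \sin{\left(t^{2} - \frac{5 t}{2} + \frac{1}{2} \right)} - 3 \cos{\left(\frac{5 t^{2}}{2} \right)}\right)}{3}] = 25 t \sin{\left(\frac{5 t^{2}}{2} \right)} - \frac{10 t \cos{\left(t^{2} - \frac{5 t}{2} + \frac{1}{2} \right)}}{3} + \frac{25 \cos{\left(t^{2} - \frac{5 t}{2} + \frac{1}{2} \right)}}{6}, which equals f(t).
F(-1) = - \frac{5 \sin{\left(4 \right)}}{3} - 5 \cos{\left(\frac{5}{2} \right)}; F(-3/2) = - 5 \cos{\left(\frac{45}{8} \right)} - \frac{5 \sin{\left(\frac{13}{2} \right)}}{3}.
Integral = F(-1) - F(-3/2) = \frac{5 \sin{\left(\frac{13}{2} \right)}}{3} - \frac{5 \sin{\left(4 \right)}}{3} + 5 \cos{\left(\frac{45}{8} \right)} - 5 \cos{\left(\frac{5}{2} \right)}.

Antiderivative: F(t) = \frac{5 \left(- \sin{\left(t^{2} - \frac{5 t}{2} + \frac{1}{2} \right)} - 3 \cos{\left(\frac{5 t^{2}}{2} \right)}\right)}{3}; value = \frac{5 \sin{\left(\frac{13}{2} \right)}}{3} - \frac{5 \sin{\left(4 \right)}}{3} + 5 \cos{\left(\frac{45}{8} \right)} - 5 \cos{\left(\frac{5}{2} \right)}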